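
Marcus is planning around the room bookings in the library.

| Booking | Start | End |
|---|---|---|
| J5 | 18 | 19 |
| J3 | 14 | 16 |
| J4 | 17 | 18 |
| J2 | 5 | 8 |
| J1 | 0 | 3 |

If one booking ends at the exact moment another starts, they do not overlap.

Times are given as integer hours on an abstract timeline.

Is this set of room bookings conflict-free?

Sorted by start: J1, J2, J3, J4, J5.
J2 starts after J1 ends; J1 is clear from here.
J3 starts after J2 ends; J2 is clear from here.
J4 starts after J3 ends; J3 is clear from here.
J5 starts exactly when J4 ends (back-to-back, no overlap).
Every pair is clear; the schedule has no overlaps.

Yes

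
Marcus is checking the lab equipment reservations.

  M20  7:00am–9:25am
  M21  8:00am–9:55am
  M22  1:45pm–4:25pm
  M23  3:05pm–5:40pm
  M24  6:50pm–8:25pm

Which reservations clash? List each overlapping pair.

M20 & M21, M22 & M23

Sorted by start: M20, M21, M22, M23, M24.
M21 starts before M20 ends → M20 and M21 overlap.
M22 starts after M20 ends — done with M20.
M22 starts after M21 ends — done with M21.
M23 starts before M22 ends → M22 and M23 overlap.
M24 starts after M22 ends.
M24 starts after M23 ends.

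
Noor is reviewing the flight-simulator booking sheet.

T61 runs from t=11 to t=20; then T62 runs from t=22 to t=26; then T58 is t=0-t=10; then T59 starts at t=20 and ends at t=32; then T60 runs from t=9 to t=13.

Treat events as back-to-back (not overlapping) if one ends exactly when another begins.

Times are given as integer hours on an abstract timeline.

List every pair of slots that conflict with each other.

T58 & T60, T59 & T62, T60 & T61

Two intervals overlap when each starts before the other ends.
Sorted by start: T58, T60, T61, T59, T62.
T60 starts before T58 ends → T58 and T60 overlap.
T61 starts after T58 ends, so T58 has no further overlaps.
T61 starts before T60 ends → T60 and T61 overlap.
T59 starts after T60 ends, so T60 has no further overlaps.
T59 starts exactly when T61 ends (back-to-back, no overlap), so T61 has no further overlaps.
T62 starts before T59 ends → T59 and T62 overlap.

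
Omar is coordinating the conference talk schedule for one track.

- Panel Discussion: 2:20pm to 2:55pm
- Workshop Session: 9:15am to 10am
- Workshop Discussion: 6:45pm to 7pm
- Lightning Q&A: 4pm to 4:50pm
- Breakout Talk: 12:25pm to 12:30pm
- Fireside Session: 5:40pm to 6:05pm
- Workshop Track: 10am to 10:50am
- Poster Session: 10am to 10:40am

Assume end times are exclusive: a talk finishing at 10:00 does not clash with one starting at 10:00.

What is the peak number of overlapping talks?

2

Sort all start/end points and keep a running count:
9:15am start Workshop Session → 1
10am end Workshop Session → 0
10am start Poster Session → 1
10am start Workshop Track → 2
10:40am end Poster Session → 1
10:50am end Workshop Track → 0
12:25pm start Breakout Talk → 1
12:30pm end Breakout Talk → 0
2:20pm start Panel Discussion → 1
2:55pm end Panel Discussion → 0
4pm start Lightning Q&A → 1
4:50pm end Lightning Q&A → 0
5:40pm start Fireside Session → 1
6:05pm end Fireside Session → 0
6:45pm start Workshop Discussion → 1
7pm end Workshop Discussion → 0
Peak is 2, at 10am (Poster Session, Workshop Track).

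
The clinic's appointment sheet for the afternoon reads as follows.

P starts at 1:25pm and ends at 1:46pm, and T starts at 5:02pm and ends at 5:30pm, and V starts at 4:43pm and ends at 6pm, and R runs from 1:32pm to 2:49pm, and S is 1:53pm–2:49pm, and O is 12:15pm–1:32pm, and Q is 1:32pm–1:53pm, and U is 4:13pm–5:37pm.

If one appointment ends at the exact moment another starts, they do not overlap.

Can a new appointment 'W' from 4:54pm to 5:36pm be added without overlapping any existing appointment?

No — it overlaps T, U, V

O: ends 1:32pm at or before W starts 4:54pm → clear.
P: ends 1:46pm at or before W starts 4:54pm → clear.
Q: ends 1:53pm at or before W starts 4:54pm → clear.
R: ends 2:49pm at or before W starts 4:54pm → clear.
S: ends 2:49pm at or before W starts 4:54pm → clear.
U: starts 4:13pm before W ends 5:36pm, and ends 5:37pm after W starts 4:54pm → overlap.
V: starts 4:43pm before W ends 5:36pm, and ends 6pm after W starts 4:54pm → overlap.
T: starts 5:02pm before W ends 5:36pm, and ends 5:30pm after W starts 4:54pm → overlap.
W overlaps T, U, V.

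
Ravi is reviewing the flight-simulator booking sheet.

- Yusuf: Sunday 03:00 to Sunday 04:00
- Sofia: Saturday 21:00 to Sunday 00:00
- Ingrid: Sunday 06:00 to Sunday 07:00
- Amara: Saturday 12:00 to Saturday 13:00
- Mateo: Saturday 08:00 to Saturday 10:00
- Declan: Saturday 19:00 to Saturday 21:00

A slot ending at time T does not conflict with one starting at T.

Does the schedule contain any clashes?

No

Two intervals overlap when each starts before the other ends.
Sorted by start: Mateo, Amara, Declan, Sofia, Yusuf, Ingrid.
Amara starts after Mateo ends, so nothing later overlaps Mateo either.
Declan starts after Amara ends, so nothing later overlaps Amara either.
Sofia starts exactly when Declan ends (back-to-back, no overlap), so nothing later overlaps Declan either.
Yusuf starts after Sofia ends, so nothing later overlaps Sofia either.
Ingrid starts after Yusuf ends.
Every pair is clear; the schedule has no overlaps.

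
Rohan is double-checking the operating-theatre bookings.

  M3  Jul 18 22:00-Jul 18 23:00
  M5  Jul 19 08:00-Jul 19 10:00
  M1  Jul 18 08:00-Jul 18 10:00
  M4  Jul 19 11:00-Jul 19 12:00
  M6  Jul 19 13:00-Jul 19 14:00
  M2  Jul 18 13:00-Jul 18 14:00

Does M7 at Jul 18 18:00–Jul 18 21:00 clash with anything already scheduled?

No — it doesn't clash with anything

M1: ends Jul 18 10:00 at or before M7 starts Jul 18 18:00 → clear.
M2: ends Jul 18 14:00 at or before M7 starts Jul 18 18:00 → clear.
M3: starts Jul 18 22:00 at or after M7 ends Jul 18 21:00 → clear.
M5: starts Jul 19 08:00 at or after M7 ends Jul 18 21:00 → clear.
M4: starts Jul 19 11:00 at or after M7 ends Jul 18 21:00 → clear.
M6: starts Jul 19 13:00 at or after M7 ends Jul 18 21:00 → clear.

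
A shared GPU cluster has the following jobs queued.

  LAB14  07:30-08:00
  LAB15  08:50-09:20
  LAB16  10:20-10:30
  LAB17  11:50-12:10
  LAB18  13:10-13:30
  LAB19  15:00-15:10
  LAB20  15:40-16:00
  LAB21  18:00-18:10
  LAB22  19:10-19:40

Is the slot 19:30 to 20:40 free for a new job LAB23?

No — it overlaps LAB22

LAB14: ends 08:00 at or before LAB23 starts 19:30 → clear.
LAB15: ends 09:20 at or before LAB23 starts 19:30 → clear.
LAB16: ends 10:30 at or before LAB23 starts 19:30 → clear.
LAB17: ends 12:10 at or before LAB23 starts 19:30 → clear.
LAB18: ends 13:30 at or before LAB23 starts 19:30 → clear.
LAB19: ends 15:10 at or before LAB23 starts 19:30 → clear.
LAB20: ends 16:00 at or before LAB23 starts 19:30 → clear.
LAB21: ends 18:10 at or before LAB23 starts 19:30 → clear.
LAB22: starts 19:10 before LAB23 ends 20:40, and ends 19:40 after LAB23 starts 19:30 → overlap.
LAB23 overlaps LAB22.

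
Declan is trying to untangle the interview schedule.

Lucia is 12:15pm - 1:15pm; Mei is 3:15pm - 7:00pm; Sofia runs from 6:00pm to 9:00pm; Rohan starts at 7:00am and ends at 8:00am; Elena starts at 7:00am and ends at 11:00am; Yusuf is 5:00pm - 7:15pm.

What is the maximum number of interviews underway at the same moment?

3

Sort all start/end points and keep a running count:
7:00am start Elena → 1
7:00am start Rohan → 2
8:00am end Rohan → 1
11:00am end Elena → 0
12:15pm start Lucia → 1
1:15pm end Lucia → 0
3:15pm start Mei → 1
5:00pm start Yusuf → 2
6:00pm start Sofia → 3
7:00pm end Mei → 2
7:15pm end Yusuf → 1
9:00pm end Sofia → 0
Peak is 3, at 6:00pm (Mei, Sofia, Yusuf).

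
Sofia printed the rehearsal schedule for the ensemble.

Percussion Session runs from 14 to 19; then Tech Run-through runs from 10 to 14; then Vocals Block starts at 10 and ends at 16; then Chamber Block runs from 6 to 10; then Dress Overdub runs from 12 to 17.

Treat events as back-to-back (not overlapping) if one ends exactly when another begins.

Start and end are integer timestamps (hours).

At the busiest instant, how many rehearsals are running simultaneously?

3

Walk through starts and ends in time order (an end at T is processed before a start at T):
6 start Chamber Block → 1
10 end Chamber Block → 0
10 start Tech Run-through → 1
10 start Vocals Block → 2
12 start Dress Overdub → 3
14 end Tech Run-through → 2
14 start Percussion Session → 3
16 end Vocals Block → 2
17 end Dress Overdub → 1
19 end Percussion Session → 0
Peak is 3, at 12 (Dress Overdub, Tech Run-through, Vocals Block).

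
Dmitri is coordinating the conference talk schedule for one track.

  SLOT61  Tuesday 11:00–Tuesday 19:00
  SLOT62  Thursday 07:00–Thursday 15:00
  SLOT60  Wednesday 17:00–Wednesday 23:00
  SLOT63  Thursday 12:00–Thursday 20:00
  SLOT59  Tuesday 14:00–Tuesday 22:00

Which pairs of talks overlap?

Sorted by start: SLOT61, SLOT59, SLOT60, SLOT62, SLOT63.
SLOT59 starts before SLOT61 ends → SLOT61 and SLOT59 overlap.
SLOT60 starts after SLOT61 ends, so nothing later overlaps SLOT61 either.
SLOT60 starts after SLOT59 ends, so nothing later overlaps SLOT59 either.
SLOT62 starts after SLOT60 ends, so nothing later overlaps SLOT60 either.
SLOT63 starts before SLOT62 ends → SLOT62 and SLOT63 overlap.

SLOT59 & SLOT61, SLOT62 & SLOT63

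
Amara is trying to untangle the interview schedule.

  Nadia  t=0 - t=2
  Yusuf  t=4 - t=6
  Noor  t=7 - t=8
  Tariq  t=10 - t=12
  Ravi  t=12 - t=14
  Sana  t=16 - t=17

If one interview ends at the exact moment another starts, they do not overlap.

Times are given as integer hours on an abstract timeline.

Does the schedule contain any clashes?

Two intervals overlap when each starts before the other ends.
Sorted by start: Nadia, Yusuf, Noor, Tariq, Ravi, Sana.
Yusuf starts after Nadia ends — done with Nadia.
Noor starts after Yusuf ends — done with Yusuf.
Tariq starts after Noor ends — done with Noor.
Ravi starts exactly when Tariq ends (back-to-back, no overlap) — done with Tariq.
Sana starts after Ravi ends.
Every pair is clear; the schedule has no overlaps.

No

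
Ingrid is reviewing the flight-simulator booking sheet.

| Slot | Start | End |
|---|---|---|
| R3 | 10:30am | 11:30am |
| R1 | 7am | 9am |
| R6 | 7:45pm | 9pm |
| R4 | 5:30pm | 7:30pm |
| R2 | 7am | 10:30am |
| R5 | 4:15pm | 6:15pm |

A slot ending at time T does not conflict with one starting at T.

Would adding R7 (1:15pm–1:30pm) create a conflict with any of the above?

R1: ends 9am at or before R7 starts 1:15pm → clear.
R2: ends 10:30am at or before R7 starts 1:15pm → clear.
R3: ends 11:30am at or before R7 starts 1:15pm → clear.
R5: starts 4:15pm at or after R7 ends 1:30pm → clear.
R4: starts 5:30pm at or after R7 ends 1:30pm → clear.
R6: starts 7:45pm at or after R7 ends 1:30pm → clear.

No — it doesn't clash with anything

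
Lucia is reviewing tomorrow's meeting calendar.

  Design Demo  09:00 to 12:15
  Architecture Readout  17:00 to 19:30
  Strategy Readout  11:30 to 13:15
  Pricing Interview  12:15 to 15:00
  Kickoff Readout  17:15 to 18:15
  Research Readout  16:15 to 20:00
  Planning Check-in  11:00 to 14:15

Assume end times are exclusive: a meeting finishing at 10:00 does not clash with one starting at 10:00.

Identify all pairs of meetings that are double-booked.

Sorted by start: Design Demo, Planning Check-in, Strategy Readout, Pricing Interview, Research Readout, Architecture Readout, Kickoff Readout.
Planning Check-in starts before Design Demo ends → Design Demo and Planning Check-in overlap.
Strategy Readout starts before Design Demo ends → Design Demo and Strategy Readout overlap.
Pricing Interview starts exactly when Design Demo ends (back-to-back, no overlap) — done with Design Demo.
Strategy Readout starts before Planning Check-in ends → Planning Check-in and Strategy Readout overlap.
Pricing Interview starts before Planning Check-in ends → Planning Check-in and Pricing Interview overlap.
Research Readout starts after Planning Check-in ends — done with Planning Check-in.
Pricing Interview starts before Strategy Readout ends → Strategy Readout and Pricing Interview overlap.
Research Readout starts after Strategy Readout ends — done with Strategy Readout.
Research Readout starts after Pricing Interview ends — done with Pricing Interview.
Architecture Readout starts before Research Readout ends → Research Readout and Architecture Readout overlap.
Kickoff Readout starts before Research Readout ends → Research Readout and Kickoff Readout overlap.
Kickoff Readout starts before Architecture Readout ends → Architecture Readout and Kickoff Readout overlap.

Architecture Readout & Kickoff Readout, Architecture Readout & Research Readout, Design Demo & Planning Check-in, Design Demo & Strategy Readout, Kickoff Readout & Research Readout, Planning Check-in & Pricing Interview, Planning Check-in & Strategy Readout, Pricing Interview & Strategy Readout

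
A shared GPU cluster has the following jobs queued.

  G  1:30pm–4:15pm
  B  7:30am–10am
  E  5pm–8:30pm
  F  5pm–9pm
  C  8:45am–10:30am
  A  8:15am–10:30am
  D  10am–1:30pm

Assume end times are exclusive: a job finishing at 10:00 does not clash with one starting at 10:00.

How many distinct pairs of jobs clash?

Sorted by start: B, A, C, D, G, E, F.
A starts before B ends → B and A overlap.
C starts before B ends → B and C overlap.
D starts exactly when B ends (back-to-back, no overlap); B is clear from here.
C starts before A ends → A and C overlap.
D starts before A ends → A and D overlap.
G starts after A ends; A is clear from here.
D starts before C ends → C and D overlap.
G starts after C ends; C is clear from here.
G starts exactly when D ends (back-to-back, no overlap); D is clear from here.
E starts after G ends; G is clear from here.
F starts before E ends → E and F overlap.
Overlapping pairs: A & B, A & C, A & D, B & C, C & D, E & F — 6 in total.

6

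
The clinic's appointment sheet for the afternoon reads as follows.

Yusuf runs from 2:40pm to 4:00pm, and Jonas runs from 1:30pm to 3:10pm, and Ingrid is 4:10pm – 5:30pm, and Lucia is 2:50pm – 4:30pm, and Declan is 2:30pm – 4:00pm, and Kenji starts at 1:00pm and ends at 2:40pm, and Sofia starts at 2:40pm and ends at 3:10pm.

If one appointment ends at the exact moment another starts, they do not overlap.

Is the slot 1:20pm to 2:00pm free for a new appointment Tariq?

Kenji: starts 1:00pm before Tariq ends 2:00pm, and ends 2:40pm after Tariq starts 1:20pm → overlap.
Jonas: starts 1:30pm before Tariq ends 2:00pm, and ends 3:10pm after Tariq starts 1:20pm → overlap.
Declan: starts 2:30pm at or after Tariq ends 2:00pm → clear.
Yusuf: starts 2:40pm at or after Tariq ends 2:00pm → clear.
Sofia: starts 2:40pm at or after Tariq ends 2:00pm → clear.
Lucia: starts 2:50pm at or after Tariq ends 2:00pm → clear.
Ingrid: starts 4:10pm at or after Tariq ends 2:00pm → clear.
Tariq overlaps Jonas, Kenji.

No — it overlaps Jonas, Kenji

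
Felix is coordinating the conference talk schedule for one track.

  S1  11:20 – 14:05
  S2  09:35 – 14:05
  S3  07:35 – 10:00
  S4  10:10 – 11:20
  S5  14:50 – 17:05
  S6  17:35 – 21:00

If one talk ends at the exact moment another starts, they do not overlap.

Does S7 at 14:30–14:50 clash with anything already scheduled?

S3: ends 10:00 at or before S7 starts 14:30 → clear.
S2: ends 14:05 at or before S7 starts 14:30 → clear.
S4: ends 11:20 at or before S7 starts 14:30 → clear.
S1: ends 14:05 at or before S7 starts 14:30 → clear.
S5: starts 14:50 at or after S7 ends 14:50 → clear.
S6: starts 17:35 at or after S7 ends 14:50 → clear.

No — it doesn't clash with anything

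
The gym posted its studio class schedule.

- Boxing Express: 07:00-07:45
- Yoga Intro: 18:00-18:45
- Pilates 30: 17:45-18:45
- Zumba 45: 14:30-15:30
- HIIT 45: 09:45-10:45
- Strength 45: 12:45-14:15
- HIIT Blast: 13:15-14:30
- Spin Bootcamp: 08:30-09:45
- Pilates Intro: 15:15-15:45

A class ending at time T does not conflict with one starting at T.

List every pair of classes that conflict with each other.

Sorted by start: Boxing Express, Spin Bootcamp, HIIT 45, Strength 45, HIIT Blast, Zumba 45, Pilates Intro, Pilates 30, Yoga Intro.
Spin Bootcamp starts after Boxing Express ends, so Boxing Express has no further overlaps.
HIIT 45 starts exactly when Spin Bootcamp ends (back-to-back, no overlap), so Spin Bootcamp has no further overlaps.
Strength 45 starts after HIIT 45 ends, so HIIT 45 has no further overlaps.
HIIT Blast starts before Strength 45 ends → Strength 45 and HIIT Blast overlap.
Zumba 45 starts after Strength 45 ends, so Strength 45 has no further overlaps.
Zumba 45 starts exactly when HIIT Blast ends (back-to-back, no overlap), so HIIT Blast has no further overlaps.
Pilates Intro starts before Zumba 45 ends → Zumba 45 and Pilates Intro overlap.
Pilates 30 starts after Zumba 45 ends, so Zumba 45 has no further overlaps.
Pilates 30 starts after Pilates Intro ends, so Pilates Intro has no further overlaps.
Yoga Intro starts before Pilates 30 ends → Pilates 30 and Yoga Intro overlap.

HIIT Blast & Strength 45, Pilates 30 & Yoga Intro, Pilates Intro & Zumba 45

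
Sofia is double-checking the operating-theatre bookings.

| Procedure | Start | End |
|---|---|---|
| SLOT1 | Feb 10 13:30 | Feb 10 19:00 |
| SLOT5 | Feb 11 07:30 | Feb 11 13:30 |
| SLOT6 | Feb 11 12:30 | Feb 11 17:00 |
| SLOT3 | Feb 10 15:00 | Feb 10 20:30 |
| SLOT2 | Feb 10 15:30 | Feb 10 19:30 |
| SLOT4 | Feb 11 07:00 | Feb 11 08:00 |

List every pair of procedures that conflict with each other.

Sorted by start: SLOT1, SLOT3, SLOT2, SLOT4, SLOT5, SLOT6.
SLOT3 starts before SLOT1 ends → SLOT1 and SLOT3 overlap.
SLOT2 starts before SLOT1 ends → SLOT1 and SLOT2 overlap.
SLOT4 starts after SLOT1 ends; SLOT1 is clear from here.
SLOT2 starts before SLOT3 ends → SLOT3 and SLOT2 overlap.
SLOT4 starts after SLOT3 ends; SLOT3 is clear from here.
SLOT4 starts after SLOT2 ends; SLOT2 is clear from here.
SLOT5 starts before SLOT4 ends → SLOT4 and SLOT5 overlap.
SLOT6 starts after SLOT4 ends.
SLOT6 starts before SLOT5 ends → SLOT5 and SLOT6 overlap.

SLOT1 & SLOT2, SLOT1 & SLOT3, SLOT2 & SLOT3, SLOT4 & SLOT5, SLOT5 & SLOT6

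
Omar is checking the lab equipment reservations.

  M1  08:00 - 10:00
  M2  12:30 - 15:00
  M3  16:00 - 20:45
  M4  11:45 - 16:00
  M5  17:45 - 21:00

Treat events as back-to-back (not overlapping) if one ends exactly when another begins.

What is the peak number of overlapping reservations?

Walk through starts and ends in time order (an end at T is processed before a start at T):
08:00 start M1 → 1
10:00 end M1 → 0
11:45 start M4 → 1
12:30 start M2 → 2
15:00 end M2 → 1
16:00 end M4 → 0
16:00 start M3 → 1
17:45 start M5 → 2
20:45 end M3 → 1
21:00 end M5 → 0
Peak is 2, at 12:30 (M2, M4).

2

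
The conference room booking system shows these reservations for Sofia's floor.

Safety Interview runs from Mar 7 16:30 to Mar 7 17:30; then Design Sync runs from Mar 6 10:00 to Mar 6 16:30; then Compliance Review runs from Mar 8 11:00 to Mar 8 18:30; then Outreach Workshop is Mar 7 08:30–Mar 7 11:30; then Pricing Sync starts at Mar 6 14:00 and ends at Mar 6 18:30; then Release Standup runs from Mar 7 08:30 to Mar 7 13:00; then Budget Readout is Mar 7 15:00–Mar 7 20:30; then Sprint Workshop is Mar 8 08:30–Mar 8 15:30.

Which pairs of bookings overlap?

Budget Readout & Safety Interview, Compliance Review & Sprint Workshop, Design Sync & Pricing Sync, Outreach Workshop & Release Standup

Check each pair: they overlap iff neither finishes before the other starts.
Sorted by start: Design Sync, Pricing Sync, Outreach Workshop, Release Standup, Budget Readout, Safety Interview, Sprint Workshop, Compliance Review.
Pricing Sync starts before Design Sync ends → Design Sync and Pricing Sync overlap.
Outreach Workshop starts after Design Sync ends, so Design Sync has no further overlaps.
Outreach Workshop starts after Pricing Sync ends, so Pricing Sync has no further overlaps.
Release Standup starts before Outreach Workshop ends → Outreach Workshop and Release Standup overlap.
Budget Readout starts after Outreach Workshop ends, so Outreach Workshop has no further overlaps.
Budget Readout starts after Release Standup ends, so Release Standup has no further overlaps.
Safety Interview starts before Budget Readout ends → Budget Readout and Safety Interview overlap.
Sprint Workshop starts after Budget Readout ends, so Budget Readout has no further overlaps.
Sprint Workshop starts after Safety Interview ends, so Safety Interview has no further overlaps.
Compliance Review starts before Sprint Workshop ends → Sprint Workshop and Compliance Review overlap.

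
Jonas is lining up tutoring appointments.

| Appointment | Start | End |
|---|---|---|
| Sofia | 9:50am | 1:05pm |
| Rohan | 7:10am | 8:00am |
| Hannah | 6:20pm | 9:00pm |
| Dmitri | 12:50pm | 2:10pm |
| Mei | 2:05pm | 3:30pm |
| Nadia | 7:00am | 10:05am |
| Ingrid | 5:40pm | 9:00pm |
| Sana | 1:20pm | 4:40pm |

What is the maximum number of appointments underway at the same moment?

Walk through starts and ends in time order (an end at T is processed before a start at T):
7:00am start Nadia → 1
7:10am start Rohan → 2
8:00am end Rohan → 1
9:50am start Sofia → 2
10:05am end Nadia → 1
12:50pm start Dmitri → 2
1:05pm end Sofia → 1
1:20pm start Sana → 2
2:05pm start Mei → 3
2:10pm end Dmitri → 2
3:30pm end Mei → 1
4:40pm end Sana → 0
5:40pm start Ingrid → 1
6:20pm start Hannah → 2
9:00pm end Hannah → 1
9:00pm end Ingrid → 0
Peak is 3, at 2:05pm (Dmitri, Mei, Sana).

3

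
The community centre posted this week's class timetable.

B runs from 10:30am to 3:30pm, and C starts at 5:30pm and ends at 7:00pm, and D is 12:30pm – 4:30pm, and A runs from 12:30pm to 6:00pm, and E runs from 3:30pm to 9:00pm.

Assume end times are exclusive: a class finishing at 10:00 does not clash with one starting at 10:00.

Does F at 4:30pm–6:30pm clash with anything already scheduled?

Yes — it overlaps A, C, E

B: ends 3:30pm at or before F starts 4:30pm → clear.
A: starts 12:30pm before F ends 6:30pm, and ends 6:00pm after F starts 4:30pm → overlap.
D: ends 4:30pm at or before F starts 4:30pm → clear.
E: starts 3:30pm before F ends 6:30pm, and ends 9:00pm after F starts 4:30pm → overlap.
C: starts 5:30pm before F ends 6:30pm, and ends 7:00pm after F starts 4:30pm → overlap.
F overlaps A, C, E.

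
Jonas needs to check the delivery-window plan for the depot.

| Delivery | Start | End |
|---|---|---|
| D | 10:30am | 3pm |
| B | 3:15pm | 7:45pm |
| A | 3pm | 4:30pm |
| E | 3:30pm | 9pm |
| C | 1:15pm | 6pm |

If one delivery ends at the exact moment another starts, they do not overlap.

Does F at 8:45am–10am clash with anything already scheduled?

D: starts 10:30am at or after F ends 10am → clear.
C: starts 1:15pm at or after F ends 10am → clear.
A: starts 3pm at or after F ends 10am → clear.
B: starts 3:15pm at or after F ends 10am → clear.
E: starts 3:30pm at or after F ends 10am → clear.

No — it doesn't clash with anything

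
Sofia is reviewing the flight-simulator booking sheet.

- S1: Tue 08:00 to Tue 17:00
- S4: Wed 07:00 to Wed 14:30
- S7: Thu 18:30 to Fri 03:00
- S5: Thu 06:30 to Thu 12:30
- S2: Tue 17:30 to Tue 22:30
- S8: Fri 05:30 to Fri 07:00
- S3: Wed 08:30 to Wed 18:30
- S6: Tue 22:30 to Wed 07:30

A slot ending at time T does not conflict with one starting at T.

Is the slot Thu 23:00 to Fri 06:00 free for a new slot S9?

S1: ends Tue 17:00 at or before S9 starts Thu 23:00 → clear.
S2: ends Tue 22:30 at or before S9 starts Thu 23:00 → clear.
S6: ends Wed 07:30 at or before S9 starts Thu 23:00 → clear.
S4: ends Wed 14:30 at or before S9 starts Thu 23:00 → clear.
S3: ends Wed 18:30 at or before S9 starts Thu 23:00 → clear.
S5: ends Thu 12:30 at or before S9 starts Thu 23:00 → clear.
S7: starts Thu 18:30 before S9 ends Fri 06:00, and ends Fri 03:00 after S9 starts Thu 23:00 → overlap.
S8: starts Fri 05:30 before S9 ends Fri 06:00, and ends Fri 07:00 after S9 starts Thu 23:00 → overlap.
S9 overlaps S7, S8.

No — it overlaps S7, S8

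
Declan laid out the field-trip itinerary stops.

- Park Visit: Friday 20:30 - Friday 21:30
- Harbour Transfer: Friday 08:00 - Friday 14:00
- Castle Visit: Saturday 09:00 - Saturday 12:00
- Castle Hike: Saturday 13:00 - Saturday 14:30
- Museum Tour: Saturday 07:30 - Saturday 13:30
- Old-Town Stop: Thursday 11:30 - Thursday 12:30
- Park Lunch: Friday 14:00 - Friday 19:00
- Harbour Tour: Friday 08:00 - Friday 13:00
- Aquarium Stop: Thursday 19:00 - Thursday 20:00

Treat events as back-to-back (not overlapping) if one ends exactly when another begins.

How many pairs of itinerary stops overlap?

3

Sorted by start: Old-Town Stop, Aquarium Stop, Harbour Tour, Harbour Transfer, Park Lunch, Park Visit, Museum Tour, Castle Visit, Castle Hike.
Aquarium Stop starts after Old-Town Stop ends; Old-Town Stop is clear from here.
Harbour Tour starts after Aquarium Stop ends; Aquarium Stop is clear from here.
Harbour Transfer starts before Harbour Tour ends → Harbour Tour and Harbour Transfer overlap.
Park Lunch starts after Harbour Tour ends; Harbour Tour is clear from here.
Park Lunch starts exactly when Harbour Transfer ends (back-to-back, no overlap); Harbour Transfer is clear from here.
Park Visit starts after Park Lunch ends; Park Lunch is clear from here.
Museum Tour starts after Park Visit ends; Park Visit is clear from here.
Castle Visit starts before Museum Tour ends → Museum Tour and Castle Visit overlap.
Castle Hike starts before Museum Tour ends → Museum Tour and Castle Hike overlap.
Castle Hike starts after Castle Visit ends.
Overlapping pairs: Castle Hike & Museum Tour, Castle Visit & Museum Tour, Harbour Tour & Harbour Transfer — 3 in total.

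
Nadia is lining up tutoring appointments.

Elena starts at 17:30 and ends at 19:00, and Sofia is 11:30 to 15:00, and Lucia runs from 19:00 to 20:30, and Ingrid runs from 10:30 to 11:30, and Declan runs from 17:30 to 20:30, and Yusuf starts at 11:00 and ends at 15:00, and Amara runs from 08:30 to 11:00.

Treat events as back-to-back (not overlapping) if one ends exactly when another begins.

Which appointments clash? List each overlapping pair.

Amara & Ingrid, Declan & Elena, Declan & Lucia, Ingrid & Yusuf, Sofia & Yusuf

Sorted by start: Amara, Ingrid, Yusuf, Sofia, Elena, Declan, Lucia.
Ingrid starts before Amara ends → Amara and Ingrid overlap.
Yusuf starts exactly when Amara ends (back-to-back, no overlap), so nothing later overlaps Amara either.
Yusuf starts before Ingrid ends → Ingrid and Yusuf overlap.
Sofia starts exactly when Ingrid ends (back-to-back, no overlap), so nothing later overlaps Ingrid either.
Sofia starts before Yusuf ends → Yusuf and Sofia overlap.
Elena starts after Yusuf ends, so nothing later overlaps Yusuf either.
Elena starts after Sofia ends, so nothing later overlaps Sofia either.
Declan starts before Elena ends → Elena and Declan overlap.
Lucia starts exactly when Elena ends (back-to-back, no overlap).
Lucia starts before Declan ends → Declan and Lucia overlap.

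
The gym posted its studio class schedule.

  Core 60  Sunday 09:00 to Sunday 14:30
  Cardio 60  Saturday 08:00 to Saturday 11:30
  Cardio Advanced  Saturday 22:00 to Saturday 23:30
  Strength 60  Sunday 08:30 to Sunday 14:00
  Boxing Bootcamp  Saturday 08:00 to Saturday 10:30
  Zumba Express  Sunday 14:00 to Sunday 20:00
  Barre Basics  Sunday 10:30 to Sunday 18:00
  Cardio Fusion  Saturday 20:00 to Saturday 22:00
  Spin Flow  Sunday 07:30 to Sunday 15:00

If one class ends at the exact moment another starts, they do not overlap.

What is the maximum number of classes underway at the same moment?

4

Sweep the timeline, counting +1 at each start and −1 at each end (ends before starts at a tie):
Saturday 08:00 start Boxing Bootcamp → 1
Saturday 08:00 start Cardio 60 → 2
Saturday 10:30 end Boxing Bootcamp → 1
Saturday 11:30 end Cardio 60 → 0
Saturday 20:00 start Cardio Fusion → 1
Saturday 22:00 end Cardio Fusion → 0
Saturday 22:00 start Cardio Advanced → 1
Saturday 23:30 end Cardio Advanced → 0
Sunday 07:30 start Spin Flow → 1
Sunday 08:30 start Strength 60 → 2
Sunday 09:00 start Core 60 → 3
Sunday 10:30 start Barre Basics → 4
Sunday 14:00 end Strength 60 → 3
Sunday 14:00 start Zumba Express → 4
Sunday 14:30 end Core 60 → 3
Sunday 15:00 end Spin Flow → 2
Sunday 18:00 end Barre Basics → 1
Sunday 20:00 end Zumba Express → 0
Peak is 4, at Sunday 10:30 (Barre Basics, Core 60, Spin Flow, Strength 60).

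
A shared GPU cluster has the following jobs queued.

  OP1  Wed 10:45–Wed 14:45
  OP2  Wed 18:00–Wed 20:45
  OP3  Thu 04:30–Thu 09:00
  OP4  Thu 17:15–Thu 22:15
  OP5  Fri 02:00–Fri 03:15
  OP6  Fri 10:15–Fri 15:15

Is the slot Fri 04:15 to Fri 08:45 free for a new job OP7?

OP1: ends Wed 14:45 at or before OP7 starts Fri 04:15 → clear.
OP2: ends Wed 20:45 at or before OP7 starts Fri 04:15 → clear.
OP3: ends Thu 09:00 at or before OP7 starts Fri 04:15 → clear.
OP4: ends Thu 22:15 at or before OP7 starts Fri 04:15 → clear.
OP5: ends Fri 03:15 at or before OP7 starts Fri 04:15 → clear.
OP6: starts Fri 10:15 at or after OP7 ends Fri 08:45 → clear.

Yes — the slot is free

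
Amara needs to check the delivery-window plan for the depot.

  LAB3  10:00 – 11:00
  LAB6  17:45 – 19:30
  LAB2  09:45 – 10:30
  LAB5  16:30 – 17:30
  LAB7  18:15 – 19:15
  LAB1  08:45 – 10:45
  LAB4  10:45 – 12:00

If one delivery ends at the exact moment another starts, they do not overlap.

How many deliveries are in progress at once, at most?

Sweep the timeline, counting +1 at each start and −1 at each end (ends before starts at a tie):
08:45 start LAB1 → 1
09:45 start LAB2 → 2
10:00 start LAB3 → 3
10:30 end LAB2 → 2
10:45 end LAB1 → 1
10:45 start LAB4 → 2
11:00 end LAB3 → 1
12:00 end LAB4 → 0
16:30 start LAB5 → 1
17:30 end LAB5 → 0
17:45 start LAB6 → 1
18:15 start LAB7 → 2
19:15 end LAB7 → 1
19:30 end LAB6 → 0
Peak is 3, at 10:00 (LAB1, LAB2, LAB3).

3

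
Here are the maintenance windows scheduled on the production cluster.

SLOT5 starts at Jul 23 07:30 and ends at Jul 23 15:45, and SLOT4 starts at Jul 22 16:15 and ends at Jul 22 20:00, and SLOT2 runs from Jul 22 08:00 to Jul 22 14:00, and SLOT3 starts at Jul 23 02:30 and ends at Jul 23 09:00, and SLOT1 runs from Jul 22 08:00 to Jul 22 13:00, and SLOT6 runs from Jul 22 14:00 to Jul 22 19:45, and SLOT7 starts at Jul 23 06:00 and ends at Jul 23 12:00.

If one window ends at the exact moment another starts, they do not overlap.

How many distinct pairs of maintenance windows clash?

Check each pair: they overlap iff neither finishes before the other starts.
Sorted by start: SLOT1, SLOT2, SLOT6, SLOT4, SLOT3, SLOT7, SLOT5.
SLOT2 starts before SLOT1 ends → SLOT1 and SLOT2 overlap.
SLOT6 starts after SLOT1 ends; SLOT1 is clear from here.
SLOT6 starts exactly when SLOT2 ends (back-to-back, no overlap); SLOT2 is clear from here.
SLOT4 starts before SLOT6 ends → SLOT6 and SLOT4 overlap.
SLOT3 starts after SLOT6 ends; SLOT6 is clear from here.
SLOT3 starts after SLOT4 ends; SLOT4 is clear from here.
SLOT7 starts before SLOT3 ends → SLOT3 and SLOT7 overlap.
SLOT5 starts before SLOT3 ends → SLOT3 and SLOT5 overlap.
SLOT5 starts before SLOT7 ends → SLOT7 and SLOT5 overlap.
Overlapping pairs: SLOT1 & SLOT2, SLOT3 & SLOT5, SLOT3 & SLOT7, SLOT4 & SLOT6, SLOT5 & SLOT7 — 5 in total.

5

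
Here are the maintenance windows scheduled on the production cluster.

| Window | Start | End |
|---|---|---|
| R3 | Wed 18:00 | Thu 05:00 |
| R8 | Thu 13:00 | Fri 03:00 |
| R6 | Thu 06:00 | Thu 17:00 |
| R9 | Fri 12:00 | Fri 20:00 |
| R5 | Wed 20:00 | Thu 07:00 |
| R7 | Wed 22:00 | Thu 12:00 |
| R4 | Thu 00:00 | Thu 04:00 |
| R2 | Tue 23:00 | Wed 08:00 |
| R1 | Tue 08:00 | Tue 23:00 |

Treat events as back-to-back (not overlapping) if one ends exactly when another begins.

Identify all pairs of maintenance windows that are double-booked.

R3 & R4, R3 & R5, R3 & R7, R4 & R5, R4 & R7, R5 & R6, R5 & R7, R6 & R7, R6 & R8

Check each pair: they overlap iff neither finishes before the other starts.
Sorted by start: R1, R2, R3, R5, R7, R4, R6, R8, R9.
R2 starts exactly when R1 ends (back-to-back, no overlap), so nothing later overlaps R1 either.
R3 starts after R2 ends, so nothing later overlaps R2 either.
R5 starts before R3 ends → R3 and R5 overlap.
R7 starts before R3 ends → R3 and R7 overlap.
R4 starts before R3 ends → R3 and R4 overlap.
R6 starts after R3 ends, so nothing later overlaps R3 either.
R7 starts before R5 ends → R5 and R7 overlap.
R4 starts before R5 ends → R5 and R4 overlap.
R6 starts before R5 ends → R5 and R6 overlap.
R8 starts after R5 ends, so nothing later overlaps R5 either.
R4 starts before R7 ends → R7 and R4 overlap.
R6 starts before R7 ends → R7 and R6 overlap.
R8 starts after R7 ends, so nothing later overlaps R7 either.
R6 starts after R4 ends, so nothing later overlaps R4 either.
R8 starts before R6 ends → R6 and R8 overlap.
R9 starts after R6 ends.
R9 starts after R8 ends.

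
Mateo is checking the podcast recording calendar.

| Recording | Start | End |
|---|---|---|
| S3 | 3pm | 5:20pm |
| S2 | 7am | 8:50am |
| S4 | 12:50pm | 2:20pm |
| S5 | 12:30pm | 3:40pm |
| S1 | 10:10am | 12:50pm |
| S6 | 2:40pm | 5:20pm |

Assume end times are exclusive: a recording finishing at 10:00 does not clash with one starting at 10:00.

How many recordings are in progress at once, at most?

3

Sweep the timeline, counting +1 at each start and −1 at each end (ends before starts at a tie):
7am start S2 → 1
8:50am end S2 → 0
10:10am start S1 → 1
12:30pm start S5 → 2
12:50pm end S1 → 1
12:50pm start S4 → 2
2:20pm end S4 → 1
2:40pm start S6 → 2
3pm start S3 → 3
3:40pm end S5 → 2
5:20pm end S3 → 1
5:20pm end S6 → 0
Peak is 3, at 3pm (S3, S5, S6).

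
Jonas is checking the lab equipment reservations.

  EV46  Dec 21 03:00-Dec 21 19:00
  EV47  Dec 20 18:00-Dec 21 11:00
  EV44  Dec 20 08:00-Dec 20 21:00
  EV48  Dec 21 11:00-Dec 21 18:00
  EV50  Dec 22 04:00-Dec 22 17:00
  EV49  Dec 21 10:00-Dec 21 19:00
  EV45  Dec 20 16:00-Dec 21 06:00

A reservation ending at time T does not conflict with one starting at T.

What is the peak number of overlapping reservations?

Sort all start/end points and keep a running count:
Dec 20 08:00 start EV44 → 1
Dec 20 16:00 start EV45 → 2
Dec 20 18:00 start EV47 → 3
Dec 20 21:00 end EV44 → 2
Dec 21 03:00 start EV46 → 3
Dec 21 06:00 end EV45 → 2
Dec 21 10:00 start EV49 → 3
Dec 21 11:00 end EV47 → 2
Dec 21 11:00 start EV48 → 3
Dec 21 18:00 end EV48 → 2
Dec 21 19:00 end EV46 → 1
Dec 21 19:00 end EV49 → 0
Dec 22 04:00 start EV50 → 1
Dec 22 17:00 end EV50 → 0
Peak is 3, at Dec 20 18:00 (EV44, EV45, EV47).

3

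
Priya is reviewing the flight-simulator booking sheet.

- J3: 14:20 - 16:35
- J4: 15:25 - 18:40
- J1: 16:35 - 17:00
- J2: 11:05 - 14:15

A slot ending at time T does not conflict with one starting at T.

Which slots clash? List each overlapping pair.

J1 & J4, J3 & J4

Sorted by start: J2, J3, J4, J1.
J3 starts after J2 ends, so nothing later overlaps J2 either.
J4 starts before J3 ends → J3 and J4 overlap.
J1 starts exactly when J3 ends (back-to-back, no overlap).
J1 starts before J4 ends → J4 and J1 overlap.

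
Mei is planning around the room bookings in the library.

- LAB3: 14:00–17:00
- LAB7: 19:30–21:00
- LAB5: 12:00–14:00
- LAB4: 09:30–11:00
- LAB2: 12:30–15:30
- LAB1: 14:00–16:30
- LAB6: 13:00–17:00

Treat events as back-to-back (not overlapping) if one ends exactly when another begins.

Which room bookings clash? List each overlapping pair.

LAB1 & LAB2, LAB1 & LAB3, LAB1 & LAB6, LAB2 & LAB3, LAB2 & LAB5, LAB2 & LAB6, LAB3 & LAB6, LAB5 & LAB6

Sorted by start: LAB4, LAB5, LAB2, LAB6, LAB1, LAB3, LAB7.
LAB5 starts after LAB4 ends; LAB4 is clear from here.
LAB2 starts before LAB5 ends → LAB5 and LAB2 overlap.
LAB6 starts before LAB5 ends → LAB5 and LAB6 overlap.
LAB1 starts exactly when LAB5 ends (back-to-back, no overlap); LAB5 is clear from here.
LAB6 starts before LAB2 ends → LAB2 and LAB6 overlap.
LAB1 starts before LAB2 ends → LAB2 and LAB1 overlap.
LAB3 starts before LAB2 ends → LAB2 and LAB3 overlap.
LAB7 starts after LAB2 ends.
LAB1 starts before LAB6 ends → LAB6 and LAB1 overlap.
LAB3 starts before LAB6 ends → LAB6 and LAB3 overlap.
LAB7 starts after LAB6 ends.
LAB3 starts before LAB1 ends → LAB1 and LAB3 overlap.
LAB7 starts after LAB1 ends.
LAB7 starts after LAB3 ends.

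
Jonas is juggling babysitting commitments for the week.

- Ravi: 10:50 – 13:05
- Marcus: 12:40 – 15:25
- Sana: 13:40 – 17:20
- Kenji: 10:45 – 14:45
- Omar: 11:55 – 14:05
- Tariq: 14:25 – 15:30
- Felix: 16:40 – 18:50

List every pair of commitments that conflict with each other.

Felix & Sana, Kenji & Marcus, Kenji & Omar, Kenji & Ravi, Kenji & Sana, Kenji & Tariq, Marcus & Omar, Marcus & Ravi, Marcus & Sana, Marcus & Tariq, Omar & Ravi, Omar & Sana, Sana & Tariq

Sorted by start: Kenji, Ravi, Omar, Marcus, Sana, Tariq, Felix.
Ravi starts before Kenji ends → Kenji and Ravi overlap.
Omar starts before Kenji ends → Kenji and Omar overlap.
Marcus starts before Kenji ends → Kenji and Marcus overlap.
Sana starts before Kenji ends → Kenji and Sana overlap.
Tariq starts before Kenji ends → Kenji and Tariq overlap.
Felix starts after Kenji ends.
Omar starts before Ravi ends → Ravi and Omar overlap.
Marcus starts before Ravi ends → Ravi and Marcus overlap.
Sana starts after Ravi ends — done with Ravi.
Marcus starts before Omar ends → Omar and Marcus overlap.
Sana starts before Omar ends → Omar and Sana overlap.
Tariq starts after Omar ends — done with Omar.
Sana starts before Marcus ends → Marcus and Sana overlap.
Tariq starts before Marcus ends → Marcus and Tariq overlap.
Felix starts after Marcus ends.
Tariq starts before Sana ends → Sana and Tariq overlap.
Felix starts before Sana ends → Sana and Felix overlap.
Felix starts after Tariq ends.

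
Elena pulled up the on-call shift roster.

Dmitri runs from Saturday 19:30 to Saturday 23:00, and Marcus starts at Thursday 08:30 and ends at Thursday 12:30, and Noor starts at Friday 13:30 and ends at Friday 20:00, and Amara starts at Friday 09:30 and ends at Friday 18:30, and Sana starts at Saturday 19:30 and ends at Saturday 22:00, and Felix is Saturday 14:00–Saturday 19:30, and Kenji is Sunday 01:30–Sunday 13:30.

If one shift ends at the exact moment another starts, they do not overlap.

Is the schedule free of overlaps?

Sorted by start: Marcus, Amara, Noor, Felix, Dmitri, Sana, Kenji.
Amara starts after Marcus ends; Marcus is clear from here.
Noor starts before Amara ends → Amara and Noor overlap.
That's a conflict, so the schedule is not conflict-free.

No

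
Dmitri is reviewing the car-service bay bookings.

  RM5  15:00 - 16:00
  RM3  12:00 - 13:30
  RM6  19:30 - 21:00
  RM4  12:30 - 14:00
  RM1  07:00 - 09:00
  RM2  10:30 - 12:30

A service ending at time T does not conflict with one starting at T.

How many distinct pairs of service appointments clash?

2

Sorted by start: RM1, RM2, RM3, RM4, RM5, RM6.
RM2 starts after RM1 ends — done with RM1.
RM3 starts before RM2 ends → RM2 and RM3 overlap.
RM4 starts exactly when RM2 ends (back-to-back, no overlap) — done with RM2.
RM4 starts before RM3 ends → RM3 and RM4 overlap.
RM5 starts after RM3 ends — done with RM3.
RM5 starts after RM4 ends — done with RM4.
RM6 starts after RM5 ends.
Overlapping pairs: RM2 & RM3, RM3 & RM4 — 2 in total.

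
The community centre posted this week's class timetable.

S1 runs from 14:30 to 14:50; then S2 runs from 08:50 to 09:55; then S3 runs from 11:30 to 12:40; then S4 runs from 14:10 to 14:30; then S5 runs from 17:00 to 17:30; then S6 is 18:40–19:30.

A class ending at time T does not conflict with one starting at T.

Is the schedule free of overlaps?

Yes

Sorted by start: S2, S3, S4, S1, S5, S6.
S3 starts after S2 ends, so S2 has no further overlaps.
S4 starts after S3 ends, so S3 has no further overlaps.
S1 starts exactly when S4 ends (back-to-back, no overlap), so S4 has no further overlaps.
S5 starts after S1 ends, so S1 has no further overlaps.
S6 starts after S5 ends.
Every pair is clear; the schedule has no overlaps.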